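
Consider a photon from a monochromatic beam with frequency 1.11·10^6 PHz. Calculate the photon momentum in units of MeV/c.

4.59 MeV/c

Convert to SI: f = 1.11·10^6 PHz = 1.11·10^21 Hz.
Since p = hf/c for a photon, p = 2.453·10^-21 kg·m/s.
Converting to MeV/c: p = 4.591 MeV/c ≈ 4.59 MeV/c.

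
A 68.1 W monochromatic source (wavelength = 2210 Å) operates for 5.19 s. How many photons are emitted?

Total energy: E_total = P·t = 68.1 × 5.19 = 353.4 J.
Per-photon energy: E = 8.988 × 10^-19 J.
N = E_total / E_photon = 3.93 × 10^20.

3.93 × 10^20 photons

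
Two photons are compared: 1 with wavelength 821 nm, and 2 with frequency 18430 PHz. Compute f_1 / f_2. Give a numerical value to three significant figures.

f_1 = 3.652e14 Hz (from wavelength = 821 nm, via f = c/λ).
f_2 = 1.843e19 Hz (from frequency = 18430 PHz, via f given directly).
Ratio = 3.652e14 / 1.843e19 = 1.98e-5.

1.98e-5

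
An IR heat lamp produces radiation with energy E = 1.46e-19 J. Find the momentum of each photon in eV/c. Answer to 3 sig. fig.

0.911 eV/c

For a photon p = E/c, so p = 4.870e-28 kg·m/s.
Converting to eV/c: p = 0.9113 eV/c ≈ 0.911 eV/c.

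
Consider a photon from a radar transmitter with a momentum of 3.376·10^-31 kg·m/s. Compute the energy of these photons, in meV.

0.632 meV

Since E = pc for a photon, E = 1.012·10^-22 J.
Converting to meV: E = 0.6317 meV ≈ 0.632 meV.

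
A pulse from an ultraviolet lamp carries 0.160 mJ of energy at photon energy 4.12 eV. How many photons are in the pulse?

2.42e14 photons

Per-photon energy: E = 6.601e-19 J (from energy = 4.12 eV).
N = E_total / E_photon = 1.60e-4 J / 6.601e-19 J = 2.42e14.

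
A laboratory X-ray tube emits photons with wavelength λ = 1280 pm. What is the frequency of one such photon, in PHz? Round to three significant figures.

234 PHz

Use c = 2.99792458 × 10^8 m/s.
First convert: λ = 1280 pm = 1.28 × 10^-9 m.
Since f = c/λ for a photon, f = 2.342 × 10^17 Hz.
Converting to PHz: f = 234.2 PHz ≈ 234 PHz.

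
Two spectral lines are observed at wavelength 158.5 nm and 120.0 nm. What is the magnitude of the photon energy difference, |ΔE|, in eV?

Using E = hc/λ: E₁ = 1.2533·10^-18 J, E₂ = 1.6554·10^-18 J.
|ΔE| = |1.2533·10^-18 − 1.6554·10^-18| = 4.02·10^-19 J = 2.51 eV.

2.51 eV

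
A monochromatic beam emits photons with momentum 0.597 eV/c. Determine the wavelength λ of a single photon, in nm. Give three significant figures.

2080 nm

Convert to SI: p = 0.597 eV/c = 3.1905 × 10^-28 kg·m/s.
Apply λ = h/p: λ = 2.077 × 10^-6 m.
Converting to nm: λ = 2077 nm ≈ 2080 nm.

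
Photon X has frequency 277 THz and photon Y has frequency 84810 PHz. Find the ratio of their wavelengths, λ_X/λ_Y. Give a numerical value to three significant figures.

3.06e5

λ_X = 1.082e-6 m (from frequency = 277 THz, via λ = c/f).
λ_Y = 3.535e-12 m (from frequency = 84810 PHz, via λ = c/f).
Ratio = 1.082e-6 / 3.535e-12 = 3.06e5.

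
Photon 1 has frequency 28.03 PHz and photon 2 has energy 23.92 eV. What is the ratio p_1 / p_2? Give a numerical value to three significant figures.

p_1 = 6.195e-26 kg·m/s (from frequency = 28.03 PHz, via p = hf/c).
p_2 = 1.278e-26 kg·m/s (from energy = 23.92 eV, via p = E/c).
Ratio = 6.195e-26 / 1.278e-26 = 4.85.

4.85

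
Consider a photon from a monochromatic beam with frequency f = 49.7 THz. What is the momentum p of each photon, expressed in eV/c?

Take h = 6.62607015 × 10^-34 J·s, c = 2.99792458 × 10^8 m/s, 1 eV = 1.602176634 × 10^-19 J.
First convert: f = 49.7 THz = 4.97 × 10^13 Hz.
For a photon p = hf/c, so p = 1.098 × 10^-28 kg·m/s.
Converting to eV/c: p = 0.2055 eV/c ≈ 0.206 eV/c.

0.206 eV/c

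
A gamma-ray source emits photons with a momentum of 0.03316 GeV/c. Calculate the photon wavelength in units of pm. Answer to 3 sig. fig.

0.0374 pm

First convert: p = 0.03316 GeV/c = 1.7722 × 10^-20 kg·m/s.
For a photon λ = h/p, so λ = 3.739 × 10^-14 m.
Converting to pm: λ = 0.03739 pm ≈ 0.0374 pm.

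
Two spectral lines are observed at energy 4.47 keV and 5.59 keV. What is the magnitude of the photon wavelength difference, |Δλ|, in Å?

Using λ = hc/E: λ₁ = 2.774e-10 m, λ₂ = 2.218e-10 m.
|Δλ| = |2.774e-10 − 2.218e-10| = 5.56e-11 m = 0.556 Å.

0.556 Å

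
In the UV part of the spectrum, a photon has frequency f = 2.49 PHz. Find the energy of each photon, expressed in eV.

10.3 eV

Use h = 6.62607015 × 10^-34 J·s, 1 eV = 1.602176634 × 10^-19 J.
First convert: f = 2.49 PHz = 2.49 × 10^15 Hz.
Apply E = hf: E = 1.650 × 10^-18 J.
Converting to eV: E = 10.30 eV ≈ 10.3 eV.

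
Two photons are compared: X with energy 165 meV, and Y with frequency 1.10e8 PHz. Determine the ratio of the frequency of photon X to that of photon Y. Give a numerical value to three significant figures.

3.63e-10

f_X = 3.990e13 Hz (from energy = 165 meV, via f = E/h).
f_Y = 1.100e23 Hz (from frequency = 1.10e8 PHz, via f given directly).
Ratio = 3.990e13 / 1.100e23 = 3.63e-10.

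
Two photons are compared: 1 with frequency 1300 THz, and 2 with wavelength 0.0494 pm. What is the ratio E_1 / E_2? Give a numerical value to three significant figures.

2.14e-7

E_1 = 8.614e-19 J (from frequency = 1300 THz, via E = hf).
E_2 = 4.021e-12 J (from wavelength = 0.0494 pm, via E = hc/λ).
Ratio = 8.614e-19 / 4.021e-12 = 2.14e-7.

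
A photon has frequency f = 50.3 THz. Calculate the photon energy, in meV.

208 meV

(h = 6.62607015·10^-34 J·s, 1 eV = 1.602176634·10^-19 J.)
First convert: f = 50.3 THz = 5.03·10^13 Hz.
Apply E = hf: E = 3.333·10^-20 J.
Converting to meV: E = 208.0 meV ≈ 208 meV.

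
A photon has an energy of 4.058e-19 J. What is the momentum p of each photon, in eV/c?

2.53 eV/c

Use c = 2.99792458e8 m/s, 1 eV = 1.602176634e-19 J.
The photon relation is p = E/c, giving p = 1.354e-27 kg·m/s.
Converting to eV/c: p = 2.533 eV/c ≈ 2.53 eV/c.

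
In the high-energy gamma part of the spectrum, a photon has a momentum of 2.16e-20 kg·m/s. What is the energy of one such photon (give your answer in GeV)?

Take c = 2.99792458e8 m/s, 1 eV = 1.602176634e-19 J.
Apply E = pc: E = 6.476e-12 J.
Converting to GeV: E = 0.04042 GeV ≈ 0.0404 GeV.

0.0404 GeV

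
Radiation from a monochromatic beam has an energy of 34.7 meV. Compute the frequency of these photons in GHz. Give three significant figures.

8390 GHz

Use h = 6.62607015·10^-34 J·s, 1 eV = 1.602176634·10^-19 J.
In SI units: E = 34.7 meV = 5.5596·10^-21 J.
The photon relation is f = E/h, giving f = 8.390·10^12 Hz.
Converting to GHz: f = 8390 GHz ≈ 8390 GHz.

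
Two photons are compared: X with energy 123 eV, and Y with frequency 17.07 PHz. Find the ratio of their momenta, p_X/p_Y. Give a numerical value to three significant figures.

1.74

p_X = 6.573e-26 kg·m/s (from energy = 123 eV, via p = E/c).
p_Y = 3.773e-26 kg·m/s (from frequency = 17.07 PHz, via p = hf/c).
Ratio = 6.573e-26 / 3.773e-26 = 1.74.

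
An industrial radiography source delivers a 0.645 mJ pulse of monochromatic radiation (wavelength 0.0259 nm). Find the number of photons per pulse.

Per-photon energy: E = 7.670e-15 J (from wavelength = 0.0259 nm).
N = E_total / E_photon = 6.45e-4 J / 7.670e-15 J = 8.41e10.

8.41e10 photons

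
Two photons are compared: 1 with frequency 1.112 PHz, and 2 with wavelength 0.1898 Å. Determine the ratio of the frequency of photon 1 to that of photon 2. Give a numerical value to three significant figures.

7.04e-5

f_1 = 1.112e15 Hz (from frequency = 1.112 PHz, via f given directly).
f_2 = 1.580e19 Hz (from wavelength = 0.1898 Å, via f = c/λ).
Ratio = 1.112e15 / 1.580e19 = 7.04e-5.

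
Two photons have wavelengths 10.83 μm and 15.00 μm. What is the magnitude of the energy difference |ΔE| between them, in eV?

Using E = hc/λ: E₁ = 1.8342·10^-20 J, E₂ = 1.3243·10^-20 J.
|ΔE| = |1.8342·10^-20 − 1.3243·10^-20| = 5.10·10^-21 J = 0.0318 eV.

0.0318 eV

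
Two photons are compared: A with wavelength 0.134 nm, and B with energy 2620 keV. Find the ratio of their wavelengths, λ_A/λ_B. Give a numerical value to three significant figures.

283

λ_A = 1.340·10^-10 m (from wavelength = 0.134 nm, via λ given directly).
λ_B = 4.732·10^-13 m (from energy = 2620 keV, via λ = hc/E).
Ratio = 1.340·10^-10 / 4.732·10^-13 = 283.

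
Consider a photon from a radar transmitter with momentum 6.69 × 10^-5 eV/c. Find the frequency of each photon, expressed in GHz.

16.2 GHz

(h = 6.62607015 × 10^-34 J·s, c = 2.99792458 × 10^8 m/s, 1 eV = 1.602176634 × 10^-19 J.)
In SI units: p = 6.69 × 10^-5 eV/c = 3.5753 × 10^-32 kg·m/s.
The photon relation is f = pc/h, giving f = 1.618 × 10^10 Hz.
Converting to GHz: f = 16.18 GHz ≈ 16.2 GHz.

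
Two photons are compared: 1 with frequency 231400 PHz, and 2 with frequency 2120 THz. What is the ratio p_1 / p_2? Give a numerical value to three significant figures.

1.09e5

p_1 = 5.114e-22 kg·m/s (from frequency = 231400 PHz, via p = hf/c).
p_2 = 4.686e-27 kg·m/s (from frequency = 2120 THz, via p = hf/c).
Ratio = 5.114e-22 / 4.686e-27 = 1.09e5.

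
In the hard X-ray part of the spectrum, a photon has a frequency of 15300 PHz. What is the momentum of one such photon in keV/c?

63.3 keV/c

Convert to SI: f = 15300 PHz = 1.53·10^19 Hz.
The photon relation is p = hf/c, giving p = 3.382·10^-23 kg·m/s.
Converting to keV/c: p = 63.28 keV/c ≈ 63.3 keV/c.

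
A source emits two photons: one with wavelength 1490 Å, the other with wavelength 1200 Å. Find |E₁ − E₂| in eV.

Using E = hc/λ: E₁ = 1.333 × 10^-18 J, E₂ = 1.655 × 10^-18 J.
|ΔE| = |1.333 × 10^-18 − 1.655 × 10^-18| = 3.22 × 10^-19 J = 2.01 eV.

2.01 eV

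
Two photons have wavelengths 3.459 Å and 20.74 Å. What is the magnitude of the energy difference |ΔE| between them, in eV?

Using E = hc/λ: E₁ = 5.7428 × 10^-16 J, E₂ = 9.5778 × 10^-17 J.
|ΔE| = |5.7428 × 10^-16 − 9.5778 × 10^-17| = 4.79 × 10^-16 J = 2990 eV.

2990 eV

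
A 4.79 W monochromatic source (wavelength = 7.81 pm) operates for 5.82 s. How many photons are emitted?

1.10 × 10^15 photons

Total energy: E_total = P·t = 4.79 × 5.82 = 27.88 J.
Per-photon energy: E = 2.543 × 10^-14 J.
N = E_total / E_photon = 1.10 × 10^15.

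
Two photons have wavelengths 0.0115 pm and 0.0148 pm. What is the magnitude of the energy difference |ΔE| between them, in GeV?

Using E = hc/λ: E₁ = 1.727e-11 J, E₂ = 1.342e-11 J.
|ΔE| = |1.727e-11 − 1.342e-11| = 3.85e-12 J = 0.0240 GeV.

0.0240 GeV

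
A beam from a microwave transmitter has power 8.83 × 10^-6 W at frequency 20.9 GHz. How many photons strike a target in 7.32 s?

Total energy: E_total = P·t = 8.83 × 10^-6 × 7.32 = 6.464 × 10^-5 J.
Per-photon energy: E = 1.385 × 10^-23 J.
N = E_total / E_photon = 4.67 × 10^18.

4.67 × 10^18 photons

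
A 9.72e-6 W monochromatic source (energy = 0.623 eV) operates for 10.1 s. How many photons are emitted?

Total energy: E_total = P·t = 9.72e-6 × 10.1 = 9.817e-5 J.
Per-photon energy: E = 9.982e-20 J.
N = E_total / E_photon = 9.84e14.

9.84e14 photons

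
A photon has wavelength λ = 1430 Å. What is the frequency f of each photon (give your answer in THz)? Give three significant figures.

2100 THz

(c = 2.99792458 × 10^8 m/s.)
Convert to SI: λ = 1430 Å = 1.43 × 10^-7 m.
Since f = c/λ for a photon, f = 2.096 × 10^15 Hz.
Converting to THz: f = 2096 THz ≈ 2100 THz.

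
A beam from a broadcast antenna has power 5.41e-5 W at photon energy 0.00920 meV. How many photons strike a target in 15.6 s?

5.73e20 photons

Total energy: E_total = P·t = 5.41e-5 × 15.6 = 8.440e-4 J.
Per-photon energy: E = 1.474e-24 J.
N = E_total / E_photon = 5.73e20.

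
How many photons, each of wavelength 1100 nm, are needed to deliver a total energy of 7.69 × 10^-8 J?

Per-photon energy: E = 1.806 × 10^-19 J (from wavelength = 1100 nm).
N = E_total / E_photon = 7.69 × 10^-8 J / 1.806 × 10^-19 J = 4.26 × 10^11.

4.26 × 10^11 photons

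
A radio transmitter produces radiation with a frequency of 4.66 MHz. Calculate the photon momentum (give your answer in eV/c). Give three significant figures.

Convert to SI: f = 4.66 MHz = 4.66e6 Hz.
The photon relation is p = hf/c, giving p = 1.030e-35 kg·m/s.
Converting to eV/c: p = 1.927e-8 eV/c ≈ 1.93e-8 eV/c.

1.93e-8 eV/c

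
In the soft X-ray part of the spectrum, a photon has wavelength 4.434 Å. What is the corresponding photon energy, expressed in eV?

2800 eV

Use h = 6.62607015 × 10^-34 J·s, c = 2.99792458 × 10^8 m/s, 1 eV = 1.602176634 × 10^-19 J.
In SI units: λ = 4.434 Å = 4.434 × 10^-10 m.
The photon relation is E = hc/λ, giving E = 4.480 × 10^-16 J.
Converting to eV: E = 2796 eV ≈ 2800 eV.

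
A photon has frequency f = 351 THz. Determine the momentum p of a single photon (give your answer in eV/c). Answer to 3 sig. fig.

(h = 6.62607015 × 10^-34 J·s, c = 2.99792458 × 10^8 m/s, 1 eV = 1.602176634 × 10^-19 J.)
First convert: f = 351 THz = 3.51 × 10^14 Hz.
Since p = hf/c for a photon, p = 7.758 × 10^-28 kg·m/s.
Converting to eV/c: p = 1.452 eV/c ≈ 1.45 eV/c.

1.45 eV/c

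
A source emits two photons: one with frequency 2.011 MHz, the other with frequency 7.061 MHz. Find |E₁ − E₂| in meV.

Using E = hf: E₁ = 1.3325 × 10^-27 J, E₂ = 4.6787 × 10^-27 J.
|ΔE| = |1.3325 × 10^-27 − 4.6787 × 10^-27| = 3.35 × 10^-27 J = 2.09 × 10^-5 meV.

2.09 × 10^-5 meV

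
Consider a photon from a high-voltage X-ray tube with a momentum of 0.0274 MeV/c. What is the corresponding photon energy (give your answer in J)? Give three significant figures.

First convert: p = 0.0274 MeV/c = 1.4643 × 10^-23 kg·m/s.
Since E = pc for a photon, E = 4.390 × 10^-15 J.
So E ≈ 4.39 × 10^-15 J.

4.39 × 10^-15 J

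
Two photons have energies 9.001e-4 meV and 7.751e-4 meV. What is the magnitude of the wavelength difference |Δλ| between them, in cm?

Using λ = hc/E: λ₁ = 1.3774 m, λ₂ = 1.5996 m.
|Δλ| = |1.3774 − 1.5996| = 0.222 m = 22.2 cm.

22.2 cm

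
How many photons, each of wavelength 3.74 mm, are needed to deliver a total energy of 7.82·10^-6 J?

Per-photon energy: E = 5.311·10^-23 J (from wavelength = 3.74 mm).
N = E_total / E_photon = 7.82·10^-6 J / 5.311·10^-23 J = 1.47·10^17.

1.47·10^17 photons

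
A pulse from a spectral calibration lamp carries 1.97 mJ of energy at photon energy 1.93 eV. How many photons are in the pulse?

Per-photon energy: E = 3.092 × 10^-19 J (from energy = 1.93 eV).
N = E_total / E_photon = 0.00197 J / 3.092 × 10^-19 J = 6.37 × 10^15.

6.37 × 10^15 photons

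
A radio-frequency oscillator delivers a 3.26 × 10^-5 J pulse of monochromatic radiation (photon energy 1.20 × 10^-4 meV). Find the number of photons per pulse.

Per-photon energy: E = 1.923 × 10^-26 J (from energy = 1.20 × 10^-4 meV).
N = E_total / E_photon = 3.26 × 10^-5 J / 1.923 × 10^-26 J = 1.70 × 10^21.

1.70 × 10^21 photons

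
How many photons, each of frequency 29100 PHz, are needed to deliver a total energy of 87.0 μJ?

4.51 × 10^9 photons

Per-photon energy: E = 1.928 × 10^-14 J (from frequency = 29100 PHz).
N = E_total / E_photon = 8.70 × 10^-5 J / 1.928 × 10^-14 J = 4.51 × 10^9.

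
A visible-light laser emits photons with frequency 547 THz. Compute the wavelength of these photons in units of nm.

548 nm

First convert: f = 547 THz = 5.47e14 Hz.
For a photon λ = c/f, so λ = 5.481e-7 m.
Converting to nm: λ = 548.1 nm ≈ 548 nm.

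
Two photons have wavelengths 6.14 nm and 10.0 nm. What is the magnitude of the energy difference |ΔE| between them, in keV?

0.0779 keV

Using E = hc/λ: E₁ = 3.235e-17 J, E₂ = 1.986e-17 J.
|ΔE| = |3.235e-17 − 1.986e-17| = 1.25e-17 J = 0.0779 keV.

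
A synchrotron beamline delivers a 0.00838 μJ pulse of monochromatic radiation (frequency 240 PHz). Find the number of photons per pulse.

5.27e7 photons

Per-photon energy: E = 1.590e-16 J (from frequency = 240 PHz).
N = E_total / E_photon = 8.38e-9 J / 1.590e-16 J = 5.27e7.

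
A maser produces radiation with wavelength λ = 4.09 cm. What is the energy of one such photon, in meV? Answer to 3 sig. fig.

0.0303 meV

Use h = 6.62607015e-34 J·s, c = 2.99792458e8 m/s, 1 eV = 1.602176634e-19 J.
Convert to SI: λ = 4.09 cm = 0.0409 m.
The photon relation is E = hc/λ, giving E = 4.857e-24 J.
Converting to meV: E = 0.03031 meV ≈ 0.0303 meV.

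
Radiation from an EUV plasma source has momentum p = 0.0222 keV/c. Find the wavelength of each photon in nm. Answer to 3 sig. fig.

First convert: p = 0.0222 keV/c = 1.1864 × 10^-26 kg·m/s.
Since λ = h/p for a photon, λ = 5.585 × 10^-8 m.
Converting to nm: λ = 55.85 nm ≈ 55.8 nm.

55.8 nm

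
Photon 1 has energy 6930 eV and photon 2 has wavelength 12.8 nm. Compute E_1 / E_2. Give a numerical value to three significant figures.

71.5

E_1 = 1.110·10^-15 J (from energy = 6930 eV, via E given directly).
E_2 = 1.552·10^-17 J (from wavelength = 12.8 nm, via E = hc/λ).
Ratio = 1.110·10^-15 / 1.552·10^-17 = 71.5.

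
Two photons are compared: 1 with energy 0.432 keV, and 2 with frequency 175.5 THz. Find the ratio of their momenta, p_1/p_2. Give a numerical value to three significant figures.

p_1 = 2.309 × 10^-25 kg·m/s (from energy = 0.432 keV, via p = E/c).
p_2 = 3.879 × 10^-28 kg·m/s (from frequency = 175.5 THz, via p = hf/c).
Ratio = 2.309 × 10^-25 / 3.879 × 10^-28 = 595.

595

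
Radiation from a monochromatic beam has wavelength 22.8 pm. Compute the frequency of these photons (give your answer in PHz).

1.31·10^4 PHz

Take c = 2.99792458·10^8 m/s.
In SI units: λ = 22.8 pm = 2.28·10^-11 m.
Since f = c/λ for a photon, f = 1.315·10^19 Hz.
Converting to PHz: f = 13150 PHz ≈ 1.31·10^4 PHz.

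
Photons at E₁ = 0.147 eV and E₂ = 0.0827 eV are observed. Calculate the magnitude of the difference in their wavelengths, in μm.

6.56 μm

Using λ = hc/E: λ₁ = 8.434 × 10^-6 m, λ₂ = 1.499 × 10^-5 m.
|Δλ| = |8.434 × 10^-6 − 1.499 × 10^-5| = 6.56 × 10^-6 m = 6.56 μm.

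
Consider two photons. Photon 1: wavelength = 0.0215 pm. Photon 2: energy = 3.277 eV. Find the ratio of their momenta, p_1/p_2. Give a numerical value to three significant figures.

p_1 = 3.082 × 10^-20 kg·m/s (from wavelength = 0.0215 pm, via p = h/λ).
p_2 = 1.751 × 10^-27 kg·m/s (from energy = 3.277 eV, via p = E/c).
Ratio = 3.082 × 10^-20 / 1.751 × 10^-27 = 1.76 × 10^7.

1.76 × 10^7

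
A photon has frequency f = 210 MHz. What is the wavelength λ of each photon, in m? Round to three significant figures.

1.43 m

Convert to SI: f = 210 MHz = 2.1 × 10^8 Hz.
For a photon λ = c/f, so λ = 1.428 m.
So λ ≈ 1.43 m.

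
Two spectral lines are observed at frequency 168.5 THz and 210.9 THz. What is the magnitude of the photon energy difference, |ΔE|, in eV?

0.175 eV

Using E = hf: E₁ = 1.1165e-19 J, E₂ = 1.3974e-19 J.
|ΔE| = |1.1165e-19 − 1.3974e-19| = 2.81e-20 J = 0.175 eV.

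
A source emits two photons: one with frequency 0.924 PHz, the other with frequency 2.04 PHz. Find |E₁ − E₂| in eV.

4.62 eV

Using E = hf: E₁ = 6.122·10^-19 J, E₂ = 1.352·10^-18 J.
|ΔE| = |6.122·10^-19 − 1.352·10^-18| = 7.39·10^-19 J = 4.62 eV.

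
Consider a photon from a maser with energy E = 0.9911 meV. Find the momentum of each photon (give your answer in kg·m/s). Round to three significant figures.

5.30e-31 kg·m/s

Take c = 2.99792458e8 m/s, 1 eV = 1.602176634e-19 J.
Convert to SI: E = 0.9911 meV = 1.5879e-22 J.
The photon relation is p = E/c, giving p = 5.297e-31 kg·m/s.
So p ≈ 5.30e-31 kg·m/s.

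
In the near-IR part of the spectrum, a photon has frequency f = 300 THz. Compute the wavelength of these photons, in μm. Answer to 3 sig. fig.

0.999 μm

Take c = 2.99792458e8 m/s.
First convert: f = 300 THz = 3.0e14 Hz.
For a photon λ = c/f, so λ = 9.993e-7 m.
Converting to μm: λ = 0.9993 μm ≈ 0.999 μm.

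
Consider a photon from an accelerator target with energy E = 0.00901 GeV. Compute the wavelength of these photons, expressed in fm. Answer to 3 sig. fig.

Use h = 6.62607015e-34 J·s, c = 2.99792458e8 m/s, 1 eV = 1.602176634e-19 J.
Convert to SI: E = 0.00901 GeV = 1.4436e-12 J.
Since λ = hc/E for a photon, λ = 1.376e-13 m.
Converting to fm: λ = 137.6 fm ≈ 138 fm.

138 fm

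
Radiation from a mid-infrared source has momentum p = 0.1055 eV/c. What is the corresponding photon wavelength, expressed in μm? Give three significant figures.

11.8 μm

Take h = 6.62607015e-34 J·s, c = 2.99792458e8 m/s, 1 eV = 1.602176634e-19 J.
In SI units: p = 0.1055 eV/c = 5.6382e-29 kg·m/s.
For a photon λ = h/p, so λ = 1.175e-5 m.
Converting to μm: λ = 11.75 μm ≈ 11.8 μm.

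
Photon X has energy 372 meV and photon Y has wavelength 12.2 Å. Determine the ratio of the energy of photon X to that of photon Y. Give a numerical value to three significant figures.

3.66·10^-4

E_X = 5.960·10^-20 J (from energy = 372 meV, via E given directly).
E_Y = 1.628·10^-16 J (from wavelength = 12.2 Å, via E = hc/λ).
Ratio = 5.960·10^-20 / 1.628·10^-16 = 3.66·10^-4.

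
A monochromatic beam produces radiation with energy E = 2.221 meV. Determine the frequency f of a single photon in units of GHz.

537 GHz

Convert to SI: E = 2.221 meV = 3.5584 × 10^-22 J.
The photon relation is f = E/h, giving f = 5.370 × 10^11 Hz.
Converting to GHz: f = 537.0 GHz ≈ 537 GHz.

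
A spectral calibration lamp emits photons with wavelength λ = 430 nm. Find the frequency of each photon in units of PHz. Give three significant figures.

0.697 PHz

First convert: λ = 430 nm = 4.3e-7 m.
For a photon f = c/λ, so f = 6.972e14 Hz.
Converting to PHz: f = 0.6972 PHz ≈ 0.697 PHz.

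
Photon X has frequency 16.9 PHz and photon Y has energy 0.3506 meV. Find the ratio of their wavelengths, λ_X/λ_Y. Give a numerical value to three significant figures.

λ_X = 1.774 × 10^-8 m (from frequency = 16.9 PHz, via λ = c/f).
λ_Y = 0.003536 m (from energy = 0.3506 meV, via λ = hc/E).
Ratio = 1.774 × 10^-8 / 0.003536 = 5.02 × 10^-6.

5.02 × 10^-6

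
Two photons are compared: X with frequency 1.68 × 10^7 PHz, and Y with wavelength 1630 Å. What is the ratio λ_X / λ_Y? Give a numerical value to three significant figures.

λ_X = 1.784 × 10^-14 m (from frequency = 1.68 × 10^7 PHz, via λ = c/f).
λ_Y = 1.630 × 10^-7 m (from wavelength = 1630 Å, via λ given directly).
Ratio = 1.784 × 10^-14 / 1.630 × 10^-7 = 1.09 × 10^-7.

1.09 × 10^-7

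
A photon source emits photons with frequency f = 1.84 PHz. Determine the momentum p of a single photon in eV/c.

First convert: f = 1.84 PHz = 1.84e15 Hz.
Apply p = hf/c: p = 4.067e-27 kg·m/s.
Converting to eV/c: p = 7.610 eV/c ≈ 7.61 eV/c.

7.61 eV/c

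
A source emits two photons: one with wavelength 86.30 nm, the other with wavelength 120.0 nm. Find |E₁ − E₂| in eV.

4.03 eV

Using E = hc/λ: E₁ = 2.3018e-18 J, E₂ = 1.6554e-18 J.
|ΔE| = |2.3018e-18 − 1.6554e-18| = 6.46e-19 J = 4.03 eV.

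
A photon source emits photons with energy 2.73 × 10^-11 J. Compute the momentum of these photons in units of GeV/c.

0.170 GeV/c

Take c = 2.99792458 × 10^8 m/s, 1 eV = 1.602176634 × 10^-19 J.
Since p = E/c for a photon, p = 9.106 × 10^-20 kg·m/s.
Converting to GeV/c: p = 0.1704 GeV/c ≈ 0.170 GeV/c.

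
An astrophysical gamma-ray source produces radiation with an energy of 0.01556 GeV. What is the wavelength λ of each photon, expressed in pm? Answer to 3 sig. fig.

In SI units: E = 0.01556 GeV = 2.4930e-12 J.
For a photon λ = hc/E, so λ = 7.968e-14 m.
Converting to pm: λ = 0.07968 pm ≈ 0.0797 pm.

0.0797 pm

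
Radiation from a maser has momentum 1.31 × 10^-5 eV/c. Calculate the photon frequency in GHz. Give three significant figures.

Convert to SI: p = 1.31 × 10^-5 eV/c = 7.0010 × 10^-33 kg·m/s.
For a photon f = pc/h, so f = 3.168 × 10^9 Hz.
Converting to GHz: f = 3.168 GHz ≈ 3.17 GHz.

3.17 GHz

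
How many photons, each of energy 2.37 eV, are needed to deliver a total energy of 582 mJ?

Per-photon energy: E = 3.797e-19 J (from energy = 2.37 eV).
N = E_total / E_photon = 0.582 J / 3.797e-19 J = 1.53e18.

1.53e18 photons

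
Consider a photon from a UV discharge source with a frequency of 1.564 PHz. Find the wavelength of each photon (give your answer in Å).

1920 Å

In SI units: f = 1.564 PHz = 1.564e15 Hz.
Since λ = c/f for a photon, λ = 1.917e-7 m.
Converting to Å: λ = 1917 Å ≈ 1920 Å.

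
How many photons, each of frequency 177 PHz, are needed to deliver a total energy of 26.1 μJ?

Per-photon energy: E = 1.173·10^-16 J (from frequency = 177 PHz).
N = E_total / E_photon = 2.61·10^-5 J / 1.173·10^-16 J = 2.23·10^11.

2.23·10^11 photons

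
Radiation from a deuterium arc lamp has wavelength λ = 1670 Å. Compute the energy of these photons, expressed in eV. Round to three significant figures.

(h = 6.62607015 × 10^-34 J·s, c = 2.99792458 × 10^8 m/s, 1 eV = 1.602176634 × 10^-19 J.)
First convert: λ = 1670 Å = 1.67 × 10^-7 m.
For a photon E = hc/λ, so E = 1.189 × 10^-18 J.
Converting to eV: E = 7.424 eV ≈ 7.42 eV.

7.42 eV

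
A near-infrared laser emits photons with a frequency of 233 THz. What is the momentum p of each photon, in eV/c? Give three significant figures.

0.964 eV/c

Use h = 6.62607015e-34 J·s, c = 2.99792458e8 m/s, 1 eV = 1.602176634e-19 J.
In SI units: f = 233 THz = 2.33e14 Hz.
Apply p = hf/c: p = 5.150e-28 kg·m/s.
Converting to eV/c: p = 0.9636 eV/c ≈ 0.964 eV/c.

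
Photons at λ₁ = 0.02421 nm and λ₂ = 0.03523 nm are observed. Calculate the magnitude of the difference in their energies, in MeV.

Using E = hc/λ: E₁ = 8.2051·10^-15 J, E₂ = 5.6385·10^-15 J.
|ΔE| = |8.2051·10^-15 − 5.6385·10^-15| = 2.57·10^-15 J = 0.0160 MeV.

0.0160 MeV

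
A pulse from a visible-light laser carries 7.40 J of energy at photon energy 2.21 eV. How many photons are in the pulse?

Per-photon energy: E = 3.541 × 10^-19 J (from energy = 2.21 eV).
N = E_total / E_photon = 7.40 J / 3.541 × 10^-19 J = 2.09 × 10^19.

2.09 × 10^19 photons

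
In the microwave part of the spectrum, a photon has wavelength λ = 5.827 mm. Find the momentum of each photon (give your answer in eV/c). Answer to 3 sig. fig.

In SI units: λ = 5.827 mm = 0.005827 m.
For a photon p = h/λ, so p = 1.137e-31 kg·m/s.
Converting to eV/c: p = 2.128e-4 eV/c ≈ 2.13e-4 eV/c.

2.13e-4 eV/c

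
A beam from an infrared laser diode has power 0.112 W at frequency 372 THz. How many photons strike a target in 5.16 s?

Total energy: E_total = P·t = 0.112 × 5.16 = 0.5779 J.
Per-photon energy: E = 2.465e-19 J.
N = E_total / E_photon = 2.34e18.

2.34e18 photons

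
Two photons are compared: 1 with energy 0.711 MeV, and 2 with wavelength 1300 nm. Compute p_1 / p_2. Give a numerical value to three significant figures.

p_1 = 3.800e-22 kg·m/s (from energy = 0.711 MeV, via p = E/c).
p_2 = 5.097e-28 kg·m/s (from wavelength = 1300 nm, via p = h/λ).
Ratio = 3.800e-22 / 5.097e-28 = 7.45e5.

7.45e5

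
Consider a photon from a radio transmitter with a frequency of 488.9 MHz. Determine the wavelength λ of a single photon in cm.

(c = 2.99792458 × 10^8 m/s.)
Convert to SI: f = 488.9 MHz = 4.889 × 10^8 Hz.
For a photon λ = c/f, so λ = 0.6132 m.
Converting to cm: λ = 61.32 cm ≈ 61.3 cm.

61.3 cm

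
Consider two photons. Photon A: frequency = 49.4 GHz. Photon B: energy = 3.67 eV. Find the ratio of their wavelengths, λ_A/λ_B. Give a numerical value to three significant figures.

λ_A = 0.006069 m (from frequency = 49.4 GHz, via λ = c/f).
λ_B = 3.378 × 10^-7 m (from energy = 3.67 eV, via λ = hc/E).
Ratio = 0.006069 / 3.378 × 10^-7 = 1.80 × 10^4.

1.80 × 10^4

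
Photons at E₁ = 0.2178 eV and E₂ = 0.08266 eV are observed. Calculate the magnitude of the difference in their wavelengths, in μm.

Using λ = hc/E: λ₁ = 5.6926e-6 m, λ₂ = 1.4999e-5 m.
|Δλ| = |5.6926e-6 − 1.4999e-5| = 9.31e-6 m = 9.31 μm.

9.31 μm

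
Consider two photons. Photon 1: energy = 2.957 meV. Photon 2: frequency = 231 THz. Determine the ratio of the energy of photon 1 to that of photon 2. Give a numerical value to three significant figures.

E_1 = 4.738 × 10^-22 J (from energy = 2.957 meV, via E given directly).
E_2 = 1.531 × 10^-19 J (from frequency = 231 THz, via E = hf).
Ratio = 4.738 × 10^-22 / 1.531 × 10^-19 = 3.10 × 10^-3.

3.10 × 10^-3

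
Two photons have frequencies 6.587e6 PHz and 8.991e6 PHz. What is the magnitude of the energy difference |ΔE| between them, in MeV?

9.94 MeV

Using E = hf: E₁ = 4.3646e-12 J, E₂ = 5.9575e-12 J.
|ΔE| = |4.3646e-12 − 5.9575e-12| = 1.59e-12 J = 9.94 MeV.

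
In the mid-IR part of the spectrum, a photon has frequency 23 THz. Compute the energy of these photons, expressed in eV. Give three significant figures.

Take h = 6.62607015·10^-34 J·s, 1 eV = 1.602176634·10^-19 J.
In SI units: f = 23 THz = 2.3·10^13 Hz.
The photon relation is E = hf, giving E = 1.524·10^-20 J.
Converting to eV: E = 0.09512 eV ≈ 0.0951 eV.

0.0951 eV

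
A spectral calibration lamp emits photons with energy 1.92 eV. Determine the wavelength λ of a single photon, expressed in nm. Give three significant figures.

Use h = 6.62607015e-34 J·s, c = 2.99792458e8 m/s, 1 eV = 1.602176634e-19 J.
Convert to SI: E = 1.92 eV = 3.0762e-19 J.
Since λ = hc/E for a photon, λ = 6.458e-7 m.
Converting to nm: λ = 645.8 nm ≈ 646 nm.

646 nm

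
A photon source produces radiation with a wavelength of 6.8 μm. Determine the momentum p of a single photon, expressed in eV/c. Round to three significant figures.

Take h = 6.62607015e-34 J·s, c = 2.99792458e8 m/s, 1 eV = 1.602176634e-19 J.
In SI units: λ = 6.8 μm = 6.8e-6 m.
Apply p = h/λ: p = 9.744e-29 kg·m/s.
Converting to eV/c: p = 0.1823 eV/c ≈ 0.182 eV/c.

0.182 eV/c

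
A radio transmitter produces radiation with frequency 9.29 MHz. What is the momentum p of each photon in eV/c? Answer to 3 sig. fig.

In SI units: f = 9.29 MHz = 9.29e6 Hz.
Apply p = hf/c: p = 2.053e-35 kg·m/s.
Converting to eV/c: p = 3.842e-8 eV/c ≈ 3.84e-8 eV/c.

3.84e-8 eV/c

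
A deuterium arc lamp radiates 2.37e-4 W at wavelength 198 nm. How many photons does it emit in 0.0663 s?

1.57e13 photons

Total energy: E_total = P·t = 2.37e-4 × 0.0663 = 1.571e-5 J.
Per-photon energy: E = 1.003e-18 J.
N = E_total / E_photon = 1.57e13.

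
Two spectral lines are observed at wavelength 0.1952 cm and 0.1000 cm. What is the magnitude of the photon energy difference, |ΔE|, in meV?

0.605 meV

Using E = hc/λ: E₁ = 1.0176e-22 J, E₂ = 1.9864e-22 J.
|ΔE| = |1.0176e-22 − 1.9864e-22| = 9.69e-23 J = 0.605 meV.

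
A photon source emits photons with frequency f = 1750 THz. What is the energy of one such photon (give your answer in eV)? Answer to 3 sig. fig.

In SI units: f = 1750 THz = 1.75e15 Hz.
For a photon E = hf, so E = 1.160e-18 J.
Converting to eV: E = 7.237 eV ≈ 7.24 eV.

7.24 eV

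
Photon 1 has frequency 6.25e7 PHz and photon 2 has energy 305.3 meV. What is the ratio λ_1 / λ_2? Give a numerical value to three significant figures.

λ_1 = 4.797e-15 m (from frequency = 6.25e7 PHz, via λ = c/f).
λ_2 = 4.061e-6 m (from energy = 305.3 meV, via λ = hc/E).
Ratio = 4.797e-15 / 4.061e-6 = 1.18e-9.

1.18e-9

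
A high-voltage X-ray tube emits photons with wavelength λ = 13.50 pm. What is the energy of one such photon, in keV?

In SI units: λ = 13.50 pm = 1.350e-11 m.
Apply E = hc/λ: E = 1.471e-14 J.
Converting to keV: E = 91.84 keV ≈ 91.8 keV.

91.8 keV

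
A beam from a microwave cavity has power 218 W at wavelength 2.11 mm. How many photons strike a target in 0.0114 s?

Total energy: E_total = P·t = 218 × 0.0114 = 2.485 J.
Per-photon energy: E = 9.414e-23 J.
N = E_total / E_photon = 2.64e22.

2.64e22 photons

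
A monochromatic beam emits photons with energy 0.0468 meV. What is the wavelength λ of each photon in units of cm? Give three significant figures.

Use h = 6.62607015·10^-34 J·s, c = 2.99792458·10^8 m/s, 1 eV = 1.602176634·10^-19 J.
In SI units: E = 0.0468 meV = 7.4982·10^-24 J.
For a photon λ = hc/E, so λ = 0.02649 m.
Converting to cm: λ = 2.649 cm ≈ 2.65 cm.

2.65 cm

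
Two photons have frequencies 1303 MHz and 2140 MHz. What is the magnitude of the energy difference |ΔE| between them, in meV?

Using E = hf: E₁ = 8.6338 × 10^-25 J, E₂ = 1.4180 × 10^-24 J.
|ΔE| = |8.6338 × 10^-25 − 1.4180 × 10^-24| = 5.55 × 10^-25 J = 3.46 × 10^-3 meV.

3.46 × 10^-3 meV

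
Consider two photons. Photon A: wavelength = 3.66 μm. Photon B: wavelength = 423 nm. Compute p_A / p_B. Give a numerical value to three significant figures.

p_A = 1.810 × 10^-28 kg·m/s (from wavelength = 3.66 μm, via p = h/λ).
p_B = 1.566 × 10^-27 kg·m/s (from wavelength = 423 nm, via p = h/λ).
Ratio = 1.810 × 10^-28 / 1.566 × 10^-27 = 0.116.

0.116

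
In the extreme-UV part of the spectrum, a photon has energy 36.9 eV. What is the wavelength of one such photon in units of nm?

Use h = 6.62607015e-34 J·s, c = 2.99792458e8 m/s, 1 eV = 1.602176634e-19 J.
First convert: E = 36.9 eV = 5.9120e-18 J.
Since λ = hc/E for a photon, λ = 3.360e-8 m.
Converting to nm: λ = 33.60 nm ≈ 33.6 nm.

33.6 nm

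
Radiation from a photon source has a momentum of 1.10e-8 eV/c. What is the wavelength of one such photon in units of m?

113 m

Use h = 6.62607015e-34 J·s, c = 2.99792458e8 m/s, 1 eV = 1.602176634e-19 J.
First convert: p = 1.10e-8 eV/c = 5.8787e-36 kg·m/s.
Apply λ = h/p: λ = 112.7 m.
So λ ≈ 113 m.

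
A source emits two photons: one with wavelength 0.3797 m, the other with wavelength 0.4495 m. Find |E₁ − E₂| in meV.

Using E = hc/λ: E₁ = 5.2316 × 10^-25 J, E₂ = 4.4192 × 10^-25 J.
|ΔE| = |5.2316 × 10^-25 − 4.4192 × 10^-25| = 8.12 × 10^-26 J = 5.07 × 10^-4 meV.

5.07 × 10^-4 meV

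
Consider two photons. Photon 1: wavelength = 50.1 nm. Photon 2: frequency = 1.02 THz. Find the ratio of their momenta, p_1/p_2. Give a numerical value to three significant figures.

p_1 = 1.323e-26 kg·m/s (from wavelength = 50.1 nm, via p = h/λ).
p_2 = 2.254e-30 kg·m/s (from frequency = 1.02 THz, via p = hf/c).
Ratio = 1.323e-26 / 2.254e-30 = 5870.

5870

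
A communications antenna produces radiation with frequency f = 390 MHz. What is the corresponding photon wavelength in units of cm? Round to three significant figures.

Convert to SI: f = 390 MHz = 3.9 × 10^8 Hz.
Since λ = c/f for a photon, λ = 0.7687 m.
Converting to cm: λ = 76.87 cm ≈ 76.9 cm.

76.9 cm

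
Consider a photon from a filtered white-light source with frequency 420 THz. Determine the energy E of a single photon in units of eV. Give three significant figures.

First convert: f = 420 THz = 4.2 × 10^14 Hz.
For a photon E = hf, so E = 2.783 × 10^-19 J.
Converting to eV: E = 1.737 eV ≈ 1.74 eV.

1.74 eV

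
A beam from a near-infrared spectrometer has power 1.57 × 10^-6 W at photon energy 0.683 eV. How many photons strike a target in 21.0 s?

3.01 × 10^14 photons

Total energy: E_total = P·t = 1.57 × 10^-6 × 21.0 = 3.297 × 10^-5 J.
Per-photon energy: E = 1.094 × 10^-19 J.
N = E_total / E_photon = 3.01 × 10^14.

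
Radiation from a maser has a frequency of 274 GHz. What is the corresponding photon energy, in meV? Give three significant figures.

Take h = 6.62607015 × 10^-34 J·s, 1 eV = 1.602176634 × 10^-19 J.
In SI units: f = 274 GHz = 2.74 × 10^11 Hz.
Apply E = hf: E = 1.816 × 10^-22 J.
Converting to meV: E = 1.133 meV ≈ 1.13 meV.

1.13 meV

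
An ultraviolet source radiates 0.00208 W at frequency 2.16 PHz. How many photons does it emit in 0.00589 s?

8.56 × 10^12 photons

Total energy: E_total = P·t = 0.00208 × 0.00589 = 1.225 × 10^-5 J.
Per-photon energy: E = 1.431 × 10^-18 J.
N = E_total / E_photon = 8.56 × 10^12.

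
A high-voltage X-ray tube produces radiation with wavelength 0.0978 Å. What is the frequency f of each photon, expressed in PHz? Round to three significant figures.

In SI units: λ = 0.0978 Å = 9.78 × 10^-12 m.
The photon relation is f = c/λ, giving f = 3.065 × 10^19 Hz.
Converting to PHz: f = 30650 PHz ≈ 3.07 × 10^4 PHz.

3.07 × 10^4 PHz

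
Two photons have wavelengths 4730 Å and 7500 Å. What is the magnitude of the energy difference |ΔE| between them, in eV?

Using E = hc/λ: E₁ = 4.200·10^-19 J, E₂ = 2.649·10^-19 J.
|ΔE| = |4.200·10^-19 − 2.649·10^-19| = 1.55·10^-19 J = 0.968 eV.

0.968 eV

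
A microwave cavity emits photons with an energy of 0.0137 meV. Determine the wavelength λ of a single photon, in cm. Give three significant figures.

First convert: E = 0.0137 meV = 2.1950e-24 J.
The photon relation is λ = hc/E, giving λ = 0.09050 m.
Converting to cm: λ = 9.050 cm ≈ 9.05 cm.

9.05 cm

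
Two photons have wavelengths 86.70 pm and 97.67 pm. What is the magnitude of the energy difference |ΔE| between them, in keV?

Using E = hc/λ: E₁ = 2.2912e-15 J, E₂ = 2.0338e-15 J.
|ΔE| = |2.2912e-15 − 2.0338e-15| = 2.57e-16 J = 1.61 keV.

1.61 keV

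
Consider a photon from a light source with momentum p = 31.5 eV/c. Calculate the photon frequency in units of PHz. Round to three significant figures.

7.62 PHz

Use h = 6.62607015e-34 J·s, c = 2.99792458e8 m/s, 1 eV = 1.602176634e-19 J.
Convert to SI: p = 31.5 eV/c = 1.6835e-26 kg·m/s.
For a photon f = pc/h, so f = 7.617e15 Hz.
Converting to PHz: f = 7.617 PHz ≈ 7.62 PHz.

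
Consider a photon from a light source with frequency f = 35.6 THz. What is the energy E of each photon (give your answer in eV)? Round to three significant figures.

Take h = 6.62607015·10^-34 J·s, 1 eV = 1.602176634·10^-19 J.
In SI units: f = 35.6 THz = 3.56·10^13 Hz.
Since E = hf for a photon, E = 2.359·10^-20 J.
Converting to eV: E = 0.1472 eV ≈ 0.147 eV.

0.147 eV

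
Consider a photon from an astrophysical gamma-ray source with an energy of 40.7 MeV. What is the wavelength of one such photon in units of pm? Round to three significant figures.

0.0305 pm

First convert: E = 40.7 MeV = 6.5209·10^-12 J.
Since λ = hc/E for a photon, λ = 3.046·10^-14 m.
Converting to pm: λ = 0.03046 pm ≈ 0.0305 pm.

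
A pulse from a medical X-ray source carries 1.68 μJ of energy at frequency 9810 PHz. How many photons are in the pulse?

2.58e8 photons

Per-photon energy: E = 6.500e-15 J (from frequency = 9810 PHz).
N = E_total / E_photon = 1.68e-6 J / 6.500e-15 J = 2.58e8.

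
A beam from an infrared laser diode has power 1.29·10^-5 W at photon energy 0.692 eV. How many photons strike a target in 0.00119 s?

Total energy: E_total = P·t = 1.29·10^-5 × 0.00119 = 1.535·10^-8 J.
Per-photon energy: E = 1.109·10^-19 J.
N = E_total / E_photon = 1.38·10^11.

1.38·10^11 photons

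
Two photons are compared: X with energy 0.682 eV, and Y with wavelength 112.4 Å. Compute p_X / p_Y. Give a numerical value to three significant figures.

p_X = 3.645 × 10^-28 kg·m/s (from energy = 0.682 eV, via p = E/c).
p_Y = 5.895 × 10^-26 kg·m/s (from wavelength = 112.4 Å, via p = h/λ).
Ratio = 3.645 × 10^-28 / 5.895 × 10^-26 = 6.18 × 10^-3.

6.18 × 10^-3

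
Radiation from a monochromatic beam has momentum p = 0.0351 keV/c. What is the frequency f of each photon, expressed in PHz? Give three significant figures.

8.49 PHz

First convert: p = 0.0351 keV/c = 1.8758 × 10^-26 kg·m/s.
Apply f = pc/h: f = 8.487 × 10^15 Hz.
Converting to PHz: f = 8.487 PHz ≈ 8.49 PHz.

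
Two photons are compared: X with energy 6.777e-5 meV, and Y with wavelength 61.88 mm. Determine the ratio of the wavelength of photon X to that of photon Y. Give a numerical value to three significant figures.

λ_X = 18.29 m (from energy = 6.777e-5 meV, via λ = hc/E).
λ_Y = 0.06188 m (from wavelength = 61.88 mm, via λ given directly).
Ratio = 18.29 / 0.06188 = 296.

296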